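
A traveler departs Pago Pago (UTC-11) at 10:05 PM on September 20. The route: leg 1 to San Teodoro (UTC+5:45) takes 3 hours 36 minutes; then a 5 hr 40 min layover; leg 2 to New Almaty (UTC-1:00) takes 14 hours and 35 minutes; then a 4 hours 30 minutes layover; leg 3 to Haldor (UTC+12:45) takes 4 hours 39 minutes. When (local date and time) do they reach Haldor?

6:50 AM on September 23

Convert departure to UTC: 10:05 PM + 11:00 = 9:05 AM UTC on Sep 21.
Add 3 hours 36 minutes leg 1 → 12:41 PM UTC.
Add 5 hours 40 minutes layover in San Teodoro → 6:21 PM UTC.
Add 14 hours and 35 minutes leg 2 → 8:56 AM UTC (Sep 22).
Add 4 hours and 30 minutes layover in New Almaty → 1:26 PM UTC.
Add 4 hours 39 minutes leg 3 → 6:05 PM UTC.
Haldor is UTC+12:45, so local arrival = 6:05 PM + 12:45 = 6:50 AM on Sep 23.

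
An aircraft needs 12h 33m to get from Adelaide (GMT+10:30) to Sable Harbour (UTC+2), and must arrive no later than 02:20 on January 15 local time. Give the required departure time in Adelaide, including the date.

22:17 on Jan 14

Target arrival in UTC: 02:20 − 2:00 = 00:20 on Jan 15.
Subtract 12 hours 33 minutes → departure 11:47 UTC on Jan 14.
Adelaide is UTC+10:30: 11:47 + 10:30 = 22:17 on Jan 14.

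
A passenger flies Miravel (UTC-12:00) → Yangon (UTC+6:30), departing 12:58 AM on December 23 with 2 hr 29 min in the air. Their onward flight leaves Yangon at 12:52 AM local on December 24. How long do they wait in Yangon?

Convert departure to UTC: 12:58 AM + 12:00 = 12:58 PM UTC on Dec 23.
Add 2 hours 29 minutes flight time → 3:27 PM UTC.
Yangon is UTC+6:30, so local arrival = 3:27 PM + 6:30 = 9:57 PM on Dec 23.
Layover = 12:52 AM − 9:57 PM (+1 day) = 2 hours 55 minutes.

2 hours 55 minutes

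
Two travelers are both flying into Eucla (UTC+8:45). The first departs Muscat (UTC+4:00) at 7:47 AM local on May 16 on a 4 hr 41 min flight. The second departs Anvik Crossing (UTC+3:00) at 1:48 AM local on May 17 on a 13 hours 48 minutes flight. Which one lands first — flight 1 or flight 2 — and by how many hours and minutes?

the first, by 28 hours 8 minutes

Flight 1 in UTC: 7:47 AM − 4:00 = 3:47 AM on May 16.
+4 hours and 41 minutes → arrive 8:28 AM UTC on May 16.
Flight 2 in UTC: 1:48 AM − 3:00 = 10:48 PM on May 16.
+13 hours and 48 minutes → arrive 12:36 PM UTC on May 17.
Flight 1 lands earlier by 28 hours 8 minutes.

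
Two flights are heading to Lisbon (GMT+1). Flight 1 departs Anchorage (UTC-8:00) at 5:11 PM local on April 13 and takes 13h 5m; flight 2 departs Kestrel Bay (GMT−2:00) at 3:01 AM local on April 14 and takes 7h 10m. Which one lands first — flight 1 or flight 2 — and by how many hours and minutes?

the second, by 2 hours 5 minutes

Flight 1 in UTC: 5:11 PM + 8:00 = 1:11 AM on Apr 14.
+13 hours 5 minutes → arrive 2:16 PM UTC on Apr 14.
Flight 2 in UTC: 3:01 AM + 2:00 = 5:01 AM on Apr 14.
+7 hours 10 minutes → arrive 12:11 PM UTC on Apr 14.
Flight 2 lands earlier by 2 hours 5 minutes.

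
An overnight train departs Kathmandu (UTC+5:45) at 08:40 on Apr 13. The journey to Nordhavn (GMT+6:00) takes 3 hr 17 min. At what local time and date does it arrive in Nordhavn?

Nordhavn is 0:15 ahead of Kathmandu.
After 3 hours 17 minutes it is 11:57 in Kathmandu.
Shift by the zone difference: 11:57 + 0:15 = 12:12 on Apr 13 in Nordhavn.

12:12 on April 13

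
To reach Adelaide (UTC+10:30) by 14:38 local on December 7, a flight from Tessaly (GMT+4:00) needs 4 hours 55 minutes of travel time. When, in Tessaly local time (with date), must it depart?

Target arrival in UTC: 14:38 − 10:30 = 04:08 on Dec 7.
Subtract 4 hours 55 minutes → departure 23:13 UTC on Dec 6.
Tessaly is UTC+4:00: 23:13 + 4:00 = 03:13 on Dec 7.

03:13 on Dec 7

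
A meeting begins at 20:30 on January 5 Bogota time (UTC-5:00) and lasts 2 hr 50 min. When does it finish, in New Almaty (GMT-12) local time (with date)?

16:20 on January 5

Convert start to UTC: 20:30 + 5:00 = 01:30 UTC on Jan 6.
Add 2 hours and 50 minutes duration → 04:20 UTC.
New Almaty is UTC−12:00, so local end time = 04:20 − 12:00 = 16:20 on Jan 5.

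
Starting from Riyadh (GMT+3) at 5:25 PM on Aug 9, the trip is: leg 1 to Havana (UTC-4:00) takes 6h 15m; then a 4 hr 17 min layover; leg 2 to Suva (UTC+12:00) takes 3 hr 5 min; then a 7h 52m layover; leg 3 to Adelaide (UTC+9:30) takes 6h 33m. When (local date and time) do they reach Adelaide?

Convert departure to UTC: 5:25 PM − 3:00 = 2:25 PM UTC on Aug 9.
Add 6 hours and 15 minutes leg 1 → 8:40 PM UTC.
Add 4 hours and 17 minutes layover in Havana → 12:57 AM UTC (Aug 10).
Add 3 hours and 5 minutes leg 2 → 4:02 AM UTC.
Add 7 hours 52 minutes layover in Suva → 11:54 AM UTC.
Add 6 hours 33 minutes leg 3 → 6:27 PM UTC.
Adelaide is UTC+9:30, so local arrival = 6:27 PM + 9:30 = 3:57 AM on Aug 11.

3:57 AM on August 11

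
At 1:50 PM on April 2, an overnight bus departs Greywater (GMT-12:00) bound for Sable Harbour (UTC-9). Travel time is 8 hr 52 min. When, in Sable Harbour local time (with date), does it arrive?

1:42 AM on Apr 3

Sable Harbour is 3:00 ahead of Greywater.
After 8 hours and 52 minutes it is 10:42 PM in Greywater.
Shift by the zone difference: 10:42 PM + 3:00 = 1:42 AM on Apr 3 in Sable Harbour.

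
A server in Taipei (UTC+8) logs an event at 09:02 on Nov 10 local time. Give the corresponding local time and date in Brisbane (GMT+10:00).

11:02 on November 10

Brisbane is 2:00 ahead of Taipei.
Shift by the zone difference: 09:02 + 2:00 = 11:02 on Nov 10 in Brisbane.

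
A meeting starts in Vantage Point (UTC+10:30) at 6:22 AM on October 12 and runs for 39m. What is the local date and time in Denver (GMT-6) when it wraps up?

Convert start to UTC: 6:22 AM − 10:30 = 7:52 PM UTC on Oct 11.
Add 39 minutes duration → 8:31 PM UTC.
Denver is UTC−6:00, so local end time = 8:31 PM − 6:00 = 2:31 PM on Oct 11.

2:31 PM on Oct 11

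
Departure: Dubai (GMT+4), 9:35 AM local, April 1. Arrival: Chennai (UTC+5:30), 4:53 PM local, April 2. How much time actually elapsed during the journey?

29 hours 48 minutes

Chennai is 1:30 ahead of Dubai.
Clock-face elapsed time (ignoring zones) is 31 hours 18 minutes.
Actual elapsed = 31 hours 18 minutes − 1:30 = 29 hours 48 minutes.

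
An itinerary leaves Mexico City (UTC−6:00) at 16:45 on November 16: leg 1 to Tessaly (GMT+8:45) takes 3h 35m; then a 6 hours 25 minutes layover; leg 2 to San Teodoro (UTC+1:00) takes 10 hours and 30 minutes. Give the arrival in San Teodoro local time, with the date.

20:15 on November 17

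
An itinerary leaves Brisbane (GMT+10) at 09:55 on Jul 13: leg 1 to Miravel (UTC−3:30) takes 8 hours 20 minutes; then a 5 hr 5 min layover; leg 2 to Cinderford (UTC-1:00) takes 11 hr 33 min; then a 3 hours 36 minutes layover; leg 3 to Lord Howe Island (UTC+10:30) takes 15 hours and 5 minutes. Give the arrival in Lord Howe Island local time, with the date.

Convert departure to UTC: 09:55 − 10:00 = 23:55 UTC on Jul 12.
Add 8 hours and 20 minutes leg 1 → 08:15 UTC (Jul 13).
Add 5 hours and 5 minutes layover in Miravel → 13:20 UTC.
Add 11 hours 33 minutes leg 2 → 00:53 UTC (Jul 14).
Add 3 hours 36 minutes layover in Cinderford → 04:29 UTC.
Add 15 hours 5 minutes leg 3 → 19:34 UTC.
Lord Howe Island is UTC+10:30, so local arrival = 19:34 + 10:30 = 06:04 on Jul 15.

06:04 on July 15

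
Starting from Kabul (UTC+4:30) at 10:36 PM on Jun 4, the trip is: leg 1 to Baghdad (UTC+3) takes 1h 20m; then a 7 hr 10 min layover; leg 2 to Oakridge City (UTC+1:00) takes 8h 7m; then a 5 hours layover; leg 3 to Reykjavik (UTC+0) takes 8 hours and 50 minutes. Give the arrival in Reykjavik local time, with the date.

12:33 AM on Jun 6

Convert departure to UTC: 10:36 PM − 4:30 = 6:06 PM UTC on Jun 4.
Add 1 hour 20 minutes leg 1 → 7:26 PM UTC.
Add 7 hours and 10 minutes layover in Baghdad → 2:36 AM UTC (Jun 5).
Add 8 hours and 7 minutes leg 2 → 10:43 AM UTC.
Add 5 hours layover in Oakridge City → 3:43 PM UTC.
Add 8 hours 50 minutes leg 3 → 12:33 AM UTC (Jun 6).
Reykjavik is UTC+0, so local arrival is the same: 12:33 AM on Jun 6.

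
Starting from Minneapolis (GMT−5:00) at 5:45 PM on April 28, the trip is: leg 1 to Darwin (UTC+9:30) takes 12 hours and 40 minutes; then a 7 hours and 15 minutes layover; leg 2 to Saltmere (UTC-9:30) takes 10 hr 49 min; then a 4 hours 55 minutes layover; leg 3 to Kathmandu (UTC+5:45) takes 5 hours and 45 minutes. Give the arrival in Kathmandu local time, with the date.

9:54 PM on April 30

Convert departure to UTC: 5:45 PM + 5:00 = 10:45 PM UTC on Apr 28.
Add 12 hours 40 minutes leg 1 → 11:25 AM UTC (Apr 29).
Add 7 hours 15 minutes layover in Darwin → 6:40 PM UTC.
Add 10 hours and 49 minutes leg 2 → 5:29 AM UTC (Apr 30).
Add 4 hours 55 minutes layover in Saltmere → 10:24 AM UTC.
Add 5 hours 45 minutes leg 3 → 4:09 PM UTC.
Kathmandu is UTC+5:45, so local arrival = 4:09 PM + 5:45 = 9:54 PM on Apr 30.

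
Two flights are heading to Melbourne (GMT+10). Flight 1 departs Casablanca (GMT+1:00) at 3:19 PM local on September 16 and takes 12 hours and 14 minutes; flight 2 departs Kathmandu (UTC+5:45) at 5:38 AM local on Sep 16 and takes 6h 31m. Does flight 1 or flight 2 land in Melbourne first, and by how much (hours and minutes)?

the second, by 20 hours 9 minutes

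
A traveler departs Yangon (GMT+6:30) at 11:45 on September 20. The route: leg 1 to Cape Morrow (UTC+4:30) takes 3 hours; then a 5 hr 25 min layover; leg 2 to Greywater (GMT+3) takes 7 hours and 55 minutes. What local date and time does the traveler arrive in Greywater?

Convert departure to UTC: 11:45 − 6:30 = 05:15 UTC on Sep 20.
Add 3 hours leg 1 → 08:15 UTC.
Add 5 hours and 25 minutes layover in Cape Morrow → 13:40 UTC.
Add 7 hours 55 minutes leg 2 → 21:35 UTC.
Greywater is UTC+3:00, so local arrival = 21:35 + 3:00 = 00:35 on Sep 21.

00:35 on September 21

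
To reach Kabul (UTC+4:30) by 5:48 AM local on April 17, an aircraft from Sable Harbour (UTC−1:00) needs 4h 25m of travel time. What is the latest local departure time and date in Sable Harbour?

7:53 PM on Apr 16

Target arrival in UTC: 5:48 AM − 4:30 = 1:18 AM on Apr 17.
Subtract 4 hours 25 minutes → departure 8:53 PM UTC on Apr 16.
Sable Harbour is UTC−1:00: 8:53 PM − 1:00 = 7:53 PM on Apr 16.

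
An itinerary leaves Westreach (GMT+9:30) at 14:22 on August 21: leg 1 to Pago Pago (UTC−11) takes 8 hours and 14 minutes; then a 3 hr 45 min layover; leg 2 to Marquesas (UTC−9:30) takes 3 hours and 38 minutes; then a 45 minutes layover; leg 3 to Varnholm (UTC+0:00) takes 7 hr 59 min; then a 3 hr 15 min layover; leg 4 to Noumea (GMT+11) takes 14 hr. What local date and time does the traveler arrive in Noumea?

Convert departure to UTC: 14:22 − 9:30 = 04:52 UTC on Aug 21.
Add 8 hours 14 minutes leg 1 → 13:06 UTC.
Add 3 hours 45 minutes layover in Pago Pago → 16:51 UTC.
Add 3 hours and 38 minutes leg 2 → 20:29 UTC.
Add 45 minutes layover in Marquesas → 21:14 UTC.
Add 7 hours and 59 minutes leg 3 → 05:13 UTC (Aug 22).
Add 3 hours and 15 minutes layover in Varnholm → 08:28 UTC.
Add 14 hours leg 4 → 22:28 UTC.
Noumea is UTC+11:00, so local arrival = 22:28 + 11:00 = 09:28 on Aug 23.

09:28 on Aug 23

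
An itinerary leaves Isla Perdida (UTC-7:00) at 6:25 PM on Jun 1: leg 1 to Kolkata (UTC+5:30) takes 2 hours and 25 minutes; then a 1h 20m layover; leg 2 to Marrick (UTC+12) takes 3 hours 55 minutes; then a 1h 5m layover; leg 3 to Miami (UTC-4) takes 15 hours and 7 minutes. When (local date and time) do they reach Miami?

Convert departure to UTC: 6:25 PM + 7:00 = 1:25 AM UTC on Jun 2.
Add 2 hours 25 minutes leg 1 → 3:50 AM UTC.
Add 1 hour 20 minutes layover in Kolkata → 5:10 AM UTC.
Add 3 hours and 55 minutes leg 2 → 9:05 AM UTC.
Add 1 hour and 5 minutes layover in Marrick → 10:10 AM UTC.
Add 15 hours and 7 minutes leg 3 → 1:17 AM UTC (Jun 3).
Miami is UTC−4:00, so local arrival = 1:17 AM − 4:00 = 9:17 PM on Jun 2.

9:17 PM on June 2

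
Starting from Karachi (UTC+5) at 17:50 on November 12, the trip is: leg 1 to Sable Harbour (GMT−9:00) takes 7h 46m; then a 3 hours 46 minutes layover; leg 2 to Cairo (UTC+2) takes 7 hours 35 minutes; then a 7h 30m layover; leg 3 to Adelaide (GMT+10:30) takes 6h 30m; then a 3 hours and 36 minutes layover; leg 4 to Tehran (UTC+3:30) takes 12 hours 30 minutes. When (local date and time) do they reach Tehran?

17:33 on November 14

Convert departure to UTC: 17:50 − 5:00 = 12:50 UTC on Nov 12.
Add 7 hours 46 minutes leg 1 → 20:36 UTC.
Add 3 hours and 46 minutes layover in Sable Harbour → 00:22 UTC (Nov 13).
Add 7 hours 35 minutes leg 2 → 07:57 UTC.
Add 7 hours and 30 minutes layover in Cairo → 15:27 UTC.
Add 6 hours 30 minutes leg 3 → 21:57 UTC.
Add 3 hours and 36 minutes layover in Adelaide → 01:33 UTC (Nov 14).
Add 12 hours and 30 minutes leg 4 → 14:03 UTC.
Tehran is UTC+3:30, so local arrival = 14:03 + 3:30 = 17:33 on Nov 14.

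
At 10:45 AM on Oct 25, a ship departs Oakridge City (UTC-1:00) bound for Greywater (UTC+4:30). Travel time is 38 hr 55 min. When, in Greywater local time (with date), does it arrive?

7:10 AM on October 27

Convert departure to UTC: 10:45 AM + 1:00 = 11:45 AM UTC on Oct 25.
Add 38 hours and 55 minutes travel time → 2:40 AM UTC (Oct 27).
Greywater is UTC+4:30, so local arrival = 2:40 AM + 4:30 = 7:10 AM on Oct 27.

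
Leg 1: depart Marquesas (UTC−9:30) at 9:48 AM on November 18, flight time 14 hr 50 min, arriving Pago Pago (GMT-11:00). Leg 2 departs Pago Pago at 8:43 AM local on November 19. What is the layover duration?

9 hours 35 minutes

Convert departure to UTC: 9:48 AM + 9:30 = 7:18 PM UTC on Nov 18.
Add 14 hours and 50 minutes flight time → 10:08 AM UTC (Nov 19).
Pago Pago is UTC−11:00, so local arrival = 10:08 AM − 11:00 = 11:08 PM on Nov 18.
Layover = 8:43 AM − 11:08 PM (+1 day) = 9 hours 35 minutes.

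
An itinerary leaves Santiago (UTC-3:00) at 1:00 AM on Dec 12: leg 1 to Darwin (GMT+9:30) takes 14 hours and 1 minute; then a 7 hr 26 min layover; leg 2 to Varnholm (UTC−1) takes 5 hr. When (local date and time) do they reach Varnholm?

Convert departure to UTC: 1:00 AM + 3:00 = 4:00 AM UTC on Dec 12.
Add 14 hours 1 minute leg 1 → 6:01 PM UTC.
Add 7 hours 26 minutes layover in Darwin → 1:27 AM UTC (Dec 13).
Add 5 hours leg 2 → 6:27 AM UTC.
Varnholm is UTC−1:00, so local arrival = 6:27 AM − 1:00 = 5:27 AM on Dec 13.

5:27 AM on Dec 13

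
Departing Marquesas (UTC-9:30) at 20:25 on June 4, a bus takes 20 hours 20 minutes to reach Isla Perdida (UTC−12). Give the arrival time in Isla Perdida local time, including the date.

14:15 on Jun 5

Convert departure to UTC: 20:25 + 9:30 = 05:55 UTC on Jun 5.
Add 20 hours and 20 minutes travel time → 02:15 UTC (Jun 6).
Isla Perdida is UTC−12:00, so local arrival = 02:15 − 12:00 = 14:15 on Jun 5.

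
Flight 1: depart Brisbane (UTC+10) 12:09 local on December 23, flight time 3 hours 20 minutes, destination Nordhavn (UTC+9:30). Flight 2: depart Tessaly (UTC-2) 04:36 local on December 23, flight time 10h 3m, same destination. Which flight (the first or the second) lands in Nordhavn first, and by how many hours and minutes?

Flight 1 in UTC: 12:09 − 10:00 = 02:09 on Dec 23.
+3 hours 20 minutes → arrive 05:29 UTC on Dec 23.
Flight 2 in UTC: 04:36 + 2:00 = 06:36 on Dec 23.
+10 hours 3 minutes → arrive 16:39 UTC on Dec 23.
Flight 1 lands earlier by 11 hours 10 minutes.

the first, by 11 hours 10 minutes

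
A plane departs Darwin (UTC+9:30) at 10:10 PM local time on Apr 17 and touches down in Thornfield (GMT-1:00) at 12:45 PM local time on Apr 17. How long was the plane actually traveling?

1 hour 5 minutes

Departure in UTC: 10:10 PM − 9:30 = 12:40 PM on Apr 17.
Arrival in UTC: 12:45 PM + 1:00 = 1:45 PM on Apr 17.
Elapsed = 1:45 PM − 12:40 PM = 1 hour 5 minutes.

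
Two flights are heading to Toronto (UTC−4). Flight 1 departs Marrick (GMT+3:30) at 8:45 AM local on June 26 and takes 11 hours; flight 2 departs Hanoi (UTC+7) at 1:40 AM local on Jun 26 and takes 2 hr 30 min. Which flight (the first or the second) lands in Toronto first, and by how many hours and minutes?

the second, by 19 hours 5 minutes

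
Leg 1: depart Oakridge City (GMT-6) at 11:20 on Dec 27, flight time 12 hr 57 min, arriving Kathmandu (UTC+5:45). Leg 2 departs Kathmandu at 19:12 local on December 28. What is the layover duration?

Convert departure to UTC: 11:20 + 6:00 = 17:20 UTC on Dec 27.
Add 12 hours 57 minutes flight time → 06:17 UTC (Dec 28).
Kathmandu is UTC+5:45, so local arrival = 06:17 + 5:45 = 12:02 on Dec 28.
Layover = 19:12 − 12:02 = 7 hours 10 minutes.

7 hours 10 minutes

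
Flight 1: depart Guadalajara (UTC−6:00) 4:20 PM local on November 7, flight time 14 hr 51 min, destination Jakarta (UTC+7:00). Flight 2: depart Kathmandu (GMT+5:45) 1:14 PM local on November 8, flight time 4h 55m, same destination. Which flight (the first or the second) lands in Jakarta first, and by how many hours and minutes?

the second, by 47 minutes

Flight 1 in UTC: 4:20 PM + 6:00 = 10:20 PM on Nov 7.
+14 hours and 51 minutes → arrive 1:11 PM UTC on Nov 8.
Flight 2 in UTC: 1:14 PM − 5:45 = 7:29 AM on Nov 8.
+4 hours 55 minutes → arrive 12:24 PM UTC on Nov 8.
Flight 2 lands earlier by 47 minutes.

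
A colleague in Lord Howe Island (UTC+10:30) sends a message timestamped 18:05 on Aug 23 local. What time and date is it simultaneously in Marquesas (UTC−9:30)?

Marquesas is 20:00 behind Lord Howe Island.
Shift by the zone difference: 18:05 − 20:00 = 22:05 on Aug 22 in Marquesas.

22:05 on August 22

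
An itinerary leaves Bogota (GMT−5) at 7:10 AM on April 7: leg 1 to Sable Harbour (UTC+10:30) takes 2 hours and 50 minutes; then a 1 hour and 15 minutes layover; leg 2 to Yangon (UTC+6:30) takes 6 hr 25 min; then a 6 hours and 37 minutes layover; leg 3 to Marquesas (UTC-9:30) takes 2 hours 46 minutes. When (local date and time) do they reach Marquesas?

10:33 PM on April 7

Convert departure to UTC: 7:10 AM + 5:00 = 12:10 PM UTC on Apr 7.
Add 2 hours 50 minutes leg 1 → 3:00 PM UTC.
Add 1 hour 15 minutes layover in Sable Harbour → 4:15 PM UTC.
Add 6 hours 25 minutes leg 2 → 10:40 PM UTC.
Add 6 hours 37 minutes layover in Yangon → 5:17 AM UTC (Apr 8).
Add 2 hours 46 minutes leg 3 → 8:03 AM UTC.
Marquesas is UTC−9:30, so local arrival = 8:03 AM − 9:30 = 10:33 PM on Apr 7.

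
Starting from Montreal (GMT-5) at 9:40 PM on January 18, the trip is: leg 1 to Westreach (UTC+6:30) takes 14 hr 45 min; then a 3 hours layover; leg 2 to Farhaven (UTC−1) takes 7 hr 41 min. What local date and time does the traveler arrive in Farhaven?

3:06 AM on January 20

Convert departure to UTC: 9:40 PM + 5:00 = 2:40 AM UTC on Jan 19.
Add 14 hours 45 minutes leg 1 → 5:25 PM UTC.
Add 3 hours layover in Westreach → 8:25 PM UTC.
Add 7 hours 41 minutes leg 2 → 4:06 AM UTC (Jan 20).
Farhaven is UTC−1:00, so local arrival = 4:06 AM − 1:00 = 3:06 AM on Jan 20.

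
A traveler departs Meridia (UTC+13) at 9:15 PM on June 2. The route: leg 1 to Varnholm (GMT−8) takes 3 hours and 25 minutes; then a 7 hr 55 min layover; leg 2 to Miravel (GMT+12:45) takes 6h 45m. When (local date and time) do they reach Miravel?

Convert departure to UTC: 9:15 PM − 13:00 = 8:15 AM UTC on Jun 2.
Add 3 hours 25 minutes leg 1 → 11:40 AM UTC.
Add 7 hours 55 minutes layover in Varnholm → 7:35 PM UTC.
Add 6 hours 45 minutes leg 2 → 2:20 AM UTC (Jun 3).
Miravel is UTC+12:45, so local arrival = 2:20 AM + 12:45 = 3:05 PM on Jun 3.

3:05 PM on June 3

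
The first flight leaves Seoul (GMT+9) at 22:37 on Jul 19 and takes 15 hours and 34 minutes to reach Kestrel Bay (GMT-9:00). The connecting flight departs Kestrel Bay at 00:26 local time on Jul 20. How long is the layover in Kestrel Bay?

Convert departure to UTC: 22:37 − 9:00 = 13:37 UTC on Jul 19.
Add 15 hours 34 minutes flight time → 05:11 UTC (Jul 20).
Kestrel Bay is UTC−9:00, so local arrival = 05:11 − 9:00 = 20:11 on Jul 19.
Layover = 00:26 − 20:11 (+1 day) = 4 hours 15 minutes.

4 hours 15 minutes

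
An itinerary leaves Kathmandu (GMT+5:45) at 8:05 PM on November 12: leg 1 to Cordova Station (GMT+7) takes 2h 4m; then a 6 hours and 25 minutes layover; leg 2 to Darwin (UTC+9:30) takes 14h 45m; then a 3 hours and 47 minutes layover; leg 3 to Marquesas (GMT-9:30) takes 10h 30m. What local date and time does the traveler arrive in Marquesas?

Convert departure to UTC: 8:05 PM − 5:45 = 2:20 PM UTC on Nov 12.
Add 2 hours and 4 minutes leg 1 → 4:24 PM UTC.
Add 6 hours 25 minutes layover in Cordova Station → 10:49 PM UTC.
Add 14 hours and 45 minutes leg 2 → 1:34 PM UTC (Nov 13).
Add 3 hours and 47 minutes layover in Darwin → 5:21 PM UTC.
Add 10 hours 30 minutes leg 3 → 3:51 AM UTC (Nov 14).
Marquesas is UTC−9:30, so local arrival = 3:51 AM − 9:30 = 6:21 PM on Nov 13.

6:21 PM on November 13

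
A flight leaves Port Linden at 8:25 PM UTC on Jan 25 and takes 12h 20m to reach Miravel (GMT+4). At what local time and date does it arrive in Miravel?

12:45 PM on Jan 26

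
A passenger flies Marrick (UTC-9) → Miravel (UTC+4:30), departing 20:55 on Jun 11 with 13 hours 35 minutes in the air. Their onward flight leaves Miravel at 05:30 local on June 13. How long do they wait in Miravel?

Convert departure to UTC: 20:55 + 9:00 = 05:55 UTC on Jun 12.
Add 13 hours and 35 minutes flight time → 19:30 UTC.
Miravel is UTC+4:30, so local arrival = 19:30 + 4:30 = 00:00 on Jun 13.
Layover = 05:30 − 00:00 = 5 hours 30 minutes.

5 hours 30 minutes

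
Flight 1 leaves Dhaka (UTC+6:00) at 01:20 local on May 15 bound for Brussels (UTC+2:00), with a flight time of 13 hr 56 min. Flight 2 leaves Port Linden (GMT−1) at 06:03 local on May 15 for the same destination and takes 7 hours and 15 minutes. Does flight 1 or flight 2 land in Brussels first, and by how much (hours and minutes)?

the first, by 5 hours 2 minutes

Flight 1 in UTC: 01:20 − 6:00 = 19:20 on May 14.
+13 hours 56 minutes → arrive 09:16 UTC on May 15.
Flight 2 in UTC: 06:03 + 1:00 = 07:03 on May 15.
+7 hours 15 minutes → arrive 14:18 UTC on May 15.
Flight 1 lands earlier by 5 hours 2 minutes.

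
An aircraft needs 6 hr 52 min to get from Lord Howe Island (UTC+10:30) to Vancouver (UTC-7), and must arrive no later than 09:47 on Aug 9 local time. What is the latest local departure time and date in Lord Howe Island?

Target arrival in UTC: 09:47 + 7:00 = 16:47 on Aug 9.
Subtract 6 hours and 52 minutes → departure 09:55 UTC on Aug 9.
Lord Howe Island is UTC+10:30: 09:55 + 10:30 = 20:25 on Aug 9.

20:25 on August 9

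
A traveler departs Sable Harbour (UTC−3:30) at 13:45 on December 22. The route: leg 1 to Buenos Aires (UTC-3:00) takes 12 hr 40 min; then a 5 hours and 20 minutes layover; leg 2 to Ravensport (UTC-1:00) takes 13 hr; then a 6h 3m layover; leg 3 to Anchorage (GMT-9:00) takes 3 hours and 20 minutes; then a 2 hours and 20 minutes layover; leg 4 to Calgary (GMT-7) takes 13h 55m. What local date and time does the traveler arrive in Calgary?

18:53 on December 24

Convert departure to UTC: 13:45 + 3:30 = 17:15 UTC on Dec 22.
Add 12 hours 40 minutes leg 1 → 05:55 UTC (Dec 23).
Add 5 hours and 20 minutes layover in Buenos Aires → 11:15 UTC.
Add 13 hours leg 2 → 00:15 UTC (Dec 24).
Add 6 hours and 3 minutes layover in Ravensport → 06:18 UTC.
Add 3 hours and 20 minutes leg 3 → 09:38 UTC.
Add 2 hours and 20 minutes layover in Anchorage → 11:58 UTC.
Add 13 hours and 55 minutes leg 4 → 01:53 UTC (Dec 25).
Calgary is UTC−7:00, so local arrival = 01:53 − 7:00 = 18:53 on Dec 24.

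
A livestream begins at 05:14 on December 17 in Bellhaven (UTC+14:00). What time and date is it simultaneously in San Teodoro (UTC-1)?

San Teodoro is 15:00 behind Bellhaven.
Shift by the zone difference: 05:14 − 15:00 = 14:14 on Dec 16 in San Teodoro.

14:14 on December 16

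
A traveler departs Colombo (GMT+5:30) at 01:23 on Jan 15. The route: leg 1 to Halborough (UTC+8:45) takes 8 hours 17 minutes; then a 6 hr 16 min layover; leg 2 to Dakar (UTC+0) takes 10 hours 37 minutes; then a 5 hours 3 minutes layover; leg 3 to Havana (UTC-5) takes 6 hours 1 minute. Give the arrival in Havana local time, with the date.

03:07 on Jan 16

Convert departure to UTC: 01:23 − 5:30 = 19:53 UTC on Jan 14.
Add 8 hours 17 minutes leg 1 → 04:10 UTC (Jan 15).
Add 6 hours and 16 minutes layover in Halborough → 10:26 UTC.
Add 10 hours 37 minutes leg 2 → 21:03 UTC.
Add 5 hours 3 minutes layover in Dakar → 02:06 UTC (Jan 16).
Add 6 hours and 1 minute leg 3 → 08:07 UTC.
Havana is UTC−5:00, so local arrival = 08:07 − 5:00 = 03:07 on Jan 16.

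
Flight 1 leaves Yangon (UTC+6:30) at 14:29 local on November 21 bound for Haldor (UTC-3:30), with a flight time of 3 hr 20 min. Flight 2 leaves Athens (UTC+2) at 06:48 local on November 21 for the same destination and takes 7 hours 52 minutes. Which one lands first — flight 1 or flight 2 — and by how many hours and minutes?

Flight 1 in UTC: 14:29 − 6:30 = 07:59 on Nov 21.
+3 hours and 20 minutes → arrive 11:19 UTC on Nov 21.
Flight 2 in UTC: 06:48 − 2:00 = 04:48 on Nov 21.
+7 hours 52 minutes → arrive 12:40 UTC on Nov 21.
Flight 1 lands earlier by 1 hour 21 minutes.

the first, by 1 hour 21 minutes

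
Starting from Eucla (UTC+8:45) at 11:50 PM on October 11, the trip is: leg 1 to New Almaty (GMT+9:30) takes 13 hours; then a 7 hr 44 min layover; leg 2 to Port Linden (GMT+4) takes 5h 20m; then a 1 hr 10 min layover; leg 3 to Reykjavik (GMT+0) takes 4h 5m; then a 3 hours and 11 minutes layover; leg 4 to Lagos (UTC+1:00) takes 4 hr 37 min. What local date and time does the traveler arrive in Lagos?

7:12 AM on Oct 13

Convert departure to UTC: 11:50 PM − 8:45 = 3:05 PM UTC on Oct 11.
Add 13 hours leg 1 → 4:05 AM UTC (Oct 12).
Add 7 hours 44 minutes layover in New Almaty → 11:49 AM UTC.
Add 5 hours and 20 minutes leg 2 → 5:09 PM UTC.
Add 1 hour 10 minutes layover in Port Linden → 6:19 PM UTC.
Add 4 hours 5 minutes leg 3 → 10:24 PM UTC.
Add 3 hours and 11 minutes layover in Reykjavik → 1:35 AM UTC (Oct 13).
Add 4 hours 37 minutes leg 4 → 6:12 AM UTC.
Lagos is UTC+1:00, so local arrival = 6:12 AM + 1:00 = 7:12 AM on Oct 13.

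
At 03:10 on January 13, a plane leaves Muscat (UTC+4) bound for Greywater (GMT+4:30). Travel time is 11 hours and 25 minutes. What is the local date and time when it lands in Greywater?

15:05 on January 13

Greywater is 0:30 ahead of Muscat.
After 11 hours 25 minutes it is 14:35 in Muscat.
Shift by the zone difference: 14:35 + 0:30 = 15:05 on Jan 13 in Greywater.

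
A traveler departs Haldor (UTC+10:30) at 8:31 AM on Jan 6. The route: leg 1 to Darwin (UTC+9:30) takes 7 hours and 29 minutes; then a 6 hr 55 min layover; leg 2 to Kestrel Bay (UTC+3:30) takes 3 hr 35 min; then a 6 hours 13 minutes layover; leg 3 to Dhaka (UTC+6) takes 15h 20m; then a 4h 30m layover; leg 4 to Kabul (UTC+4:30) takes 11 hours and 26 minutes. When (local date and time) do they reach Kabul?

Convert departure to UTC: 8:31 AM − 10:30 = 10:01 PM UTC on Jan 5.
Add 7 hours 29 minutes leg 1 → 5:30 AM UTC (Jan 6).
Add 6 hours and 55 minutes layover in Darwin → 12:25 PM UTC.
Add 3 hours and 35 minutes leg 2 → 4:00 PM UTC.
Add 6 hours and 13 minutes layover in Kestrel Bay → 10:13 PM UTC.
Add 15 hours and 20 minutes leg 3 → 1:33 PM UTC (Jan 7).
Add 4 hours 30 minutes layover in Dhaka → 6:03 PM UTC.
Add 11 hours 26 minutes leg 4 → 5:29 AM UTC (Jan 8).
Kabul is UTC+4:30, so local arrival = 5:29 AM + 4:30 = 9:59 AM on Jan 8.

9:59 AM on January 8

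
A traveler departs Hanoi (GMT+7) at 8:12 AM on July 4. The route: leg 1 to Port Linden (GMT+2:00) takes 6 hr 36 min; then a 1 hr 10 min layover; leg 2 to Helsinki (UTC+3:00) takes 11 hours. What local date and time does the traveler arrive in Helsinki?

10:58 PM on July 4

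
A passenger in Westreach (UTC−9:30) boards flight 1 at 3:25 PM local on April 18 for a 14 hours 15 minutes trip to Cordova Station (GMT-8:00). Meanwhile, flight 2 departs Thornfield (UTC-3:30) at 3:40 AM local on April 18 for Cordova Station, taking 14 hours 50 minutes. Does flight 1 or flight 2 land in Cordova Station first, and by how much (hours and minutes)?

the second, by 17 hours 10 minutes

Flight 1 in UTC: 3:25 PM + 9:30 = 12:55 AM on Apr 19.
+14 hours 15 minutes → arrive 3:10 PM UTC on Apr 19.
Flight 2 in UTC: 3:40 AM + 3:30 = 7:10 AM on Apr 18.
+14 hours 50 minutes → arrive 10:00 PM UTC on Apr 18.
Flight 2 lands earlier by 17 hours 10 minutes.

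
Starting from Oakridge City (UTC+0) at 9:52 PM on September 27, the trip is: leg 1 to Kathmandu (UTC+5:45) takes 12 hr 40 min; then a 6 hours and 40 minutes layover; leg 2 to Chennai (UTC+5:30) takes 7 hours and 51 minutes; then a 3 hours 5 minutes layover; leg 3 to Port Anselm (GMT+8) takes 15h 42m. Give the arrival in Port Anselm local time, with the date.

3:50 AM on September 30

Oakridge City is at UTC+0, so departure is already 9:52 PM UTC on Sep 27.
Add 12 hours and 40 minutes leg 1 → 10:32 AM UTC (Sep 28).
Add 6 hours and 40 minutes layover in Kathmandu → 5:12 PM UTC.
Add 7 hours and 51 minutes leg 2 → 1:03 AM UTC (Sep 29).
Add 3 hours and 5 minutes layover in Chennai → 4:08 AM UTC.
Add 15 hours and 42 minutes leg 3 → 7:50 PM UTC.
Port Anselm is UTC+8:00, so local arrival = 7:50 PM + 8:00 = 3:50 AM on Sep 30.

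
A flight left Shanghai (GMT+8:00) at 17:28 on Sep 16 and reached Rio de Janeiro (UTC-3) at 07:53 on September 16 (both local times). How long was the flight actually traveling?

Departure in UTC: 17:28 − 8:00 = 09:28 on Sep 16.
Arrival in UTC: 07:53 + 3:00 = 10:53 on Sep 16.
Elapsed = 10:53 − 09:28 = 1 hour 25 minutes.

1 hour 25 minutes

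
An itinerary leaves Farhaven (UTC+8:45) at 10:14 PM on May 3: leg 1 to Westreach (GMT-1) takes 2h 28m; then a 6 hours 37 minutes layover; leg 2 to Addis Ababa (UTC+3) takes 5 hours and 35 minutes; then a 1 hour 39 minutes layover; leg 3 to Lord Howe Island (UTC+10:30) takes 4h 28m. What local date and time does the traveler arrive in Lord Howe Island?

Convert departure to UTC: 10:14 PM − 8:45 = 1:29 PM UTC on May 3.
Add 2 hours 28 minutes leg 1 → 3:57 PM UTC.
Add 6 hours 37 minutes layover in Westreach → 10:34 PM UTC.
Add 5 hours 35 minutes leg 2 → 4:09 AM UTC (May 4).
Add 1 hour 39 minutes layover in Addis Ababa → 5:48 AM UTC.
Add 4 hours and 28 minutes leg 3 → 10:16 AM UTC.
Lord Howe Island is UTC+10:30, so local arrival = 10:16 AM + 10:30 = 8:46 PM on May 4.

8:46 PM on May 4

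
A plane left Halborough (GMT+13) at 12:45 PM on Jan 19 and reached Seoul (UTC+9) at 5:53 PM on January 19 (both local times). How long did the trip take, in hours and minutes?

9 hours 8 minutes

Seoul is 4:00 behind Halborough.
Clock-face elapsed time (ignoring zones) is 5 hours 8 minutes.
Actual elapsed = 5 hours 8 minutes + 4:00 = 9 hours 8 minutes.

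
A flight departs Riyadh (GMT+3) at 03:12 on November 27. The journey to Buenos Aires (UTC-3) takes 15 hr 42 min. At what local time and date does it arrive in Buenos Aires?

12:54 on Nov 27

Buenos Aires is 6:00 behind Riyadh.
After 15 hours 42 minutes it is 18:54 in Riyadh.
Shift by the zone difference: 18:54 − 6:00 = 12:54 on Nov 27 in Buenos Aires.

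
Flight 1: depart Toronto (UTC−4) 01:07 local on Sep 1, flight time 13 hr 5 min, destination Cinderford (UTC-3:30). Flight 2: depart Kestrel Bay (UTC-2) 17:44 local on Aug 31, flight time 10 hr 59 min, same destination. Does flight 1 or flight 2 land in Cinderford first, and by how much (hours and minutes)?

Flight 1 in UTC: 01:07 + 4:00 = 05:07 on Sep 1.
+13 hours and 5 minutes → arrive 18:12 UTC on Sep 1.
Flight 2 in UTC: 17:44 + 2:00 = 19:44 on Aug 31.
+10 hours 59 minutes → arrive 06:43 UTC on Sep 1.
Flight 2 lands earlier by 11 hours 29 minutes.

the second, by 11 hours 29 minutes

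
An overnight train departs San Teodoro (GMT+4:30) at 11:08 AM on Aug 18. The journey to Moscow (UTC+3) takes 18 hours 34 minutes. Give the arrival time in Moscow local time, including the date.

Convert departure to UTC: 11:08 AM − 4:30 = 6:38 AM UTC on Aug 18.
Add 18 hours 34 minutes travel time → 1:12 AM UTC (Aug 19).
Moscow is UTC+3:00, so local arrival = 1:12 AM + 3:00 = 4:12 AM on Aug 19.

4:12 AM on August 19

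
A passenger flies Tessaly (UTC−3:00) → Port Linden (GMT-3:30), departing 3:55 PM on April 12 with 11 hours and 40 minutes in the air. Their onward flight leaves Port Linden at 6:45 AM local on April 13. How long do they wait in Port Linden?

Convert departure to UTC: 3:55 PM + 3:00 = 6:55 PM UTC on Apr 12.
Add 11 hours and 40 minutes flight time → 6:35 AM UTC (Apr 13).
Port Linden is UTC−3:30, so local arrival = 6:35 AM − 3:30 = 3:05 AM on Apr 13.
Layover = 6:45 AM − 3:05 AM = 3 hours 40 minutes.

3 hours 40 minutes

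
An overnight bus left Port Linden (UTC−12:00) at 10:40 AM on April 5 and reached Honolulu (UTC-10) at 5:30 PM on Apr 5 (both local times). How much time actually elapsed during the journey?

4 hours 50 minutes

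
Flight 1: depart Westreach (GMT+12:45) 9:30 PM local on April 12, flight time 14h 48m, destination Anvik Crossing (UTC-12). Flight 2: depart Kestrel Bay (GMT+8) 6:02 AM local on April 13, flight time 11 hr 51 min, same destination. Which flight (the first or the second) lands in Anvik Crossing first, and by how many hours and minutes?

the first, by 10 hours 20 minutes

Flight 1 in UTC: 9:30 PM − 12:45 = 8:45 AM on Apr 12.
+14 hours 48 minutes → arrive 11:33 PM UTC on Apr 12.
Flight 2 in UTC: 6:02 AM − 8:00 = 10:02 PM on Apr 12.
+11 hours 51 minutes → arrive 9:53 AM UTC on Apr 13.
Flight 1 lands earlier by 10 hours 20 minutes.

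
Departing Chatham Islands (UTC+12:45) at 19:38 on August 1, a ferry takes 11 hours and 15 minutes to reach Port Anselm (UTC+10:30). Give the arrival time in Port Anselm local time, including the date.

04:38 on Aug 2

Convert departure to UTC: 19:38 − 12:45 = 06:53 UTC on Aug 1.
Add 11 hours and 15 minutes travel time → 18:08 UTC.
Port Anselm is UTC+10:30, so local arrival = 18:08 + 10:30 = 04:38 on Aug 2.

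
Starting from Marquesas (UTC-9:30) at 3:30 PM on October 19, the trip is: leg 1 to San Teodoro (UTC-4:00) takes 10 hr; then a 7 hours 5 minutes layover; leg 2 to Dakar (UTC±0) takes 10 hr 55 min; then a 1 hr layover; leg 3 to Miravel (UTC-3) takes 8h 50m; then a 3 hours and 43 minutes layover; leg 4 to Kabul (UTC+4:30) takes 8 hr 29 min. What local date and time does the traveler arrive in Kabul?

7:32 AM on October 22

Convert departure to UTC: 3:30 PM + 9:30 = 1:00 AM UTC on Oct 20.
Add 10 hours leg 1 → 11:00 AM UTC.
Add 7 hours and 5 minutes layover in San Teodoro → 6:05 PM UTC.
Add 10 hours 55 minutes leg 2 → 5:00 AM UTC (Oct 21).
Add 1 hour layover in Dakar → 6:00 AM UTC.
Add 8 hours and 50 minutes leg 3 → 2:50 PM UTC.
Add 3 hours and 43 minutes layover in Miravel → 6:33 PM UTC.
Add 8 hours 29 minutes leg 4 → 3:02 AM UTC (Oct 22).
Kabul is UTC+4:30, so local arrival = 3:02 AM + 4:30 = 7:32 AM on Oct 22.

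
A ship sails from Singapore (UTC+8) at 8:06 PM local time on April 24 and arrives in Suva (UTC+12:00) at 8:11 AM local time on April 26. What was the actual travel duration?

32 hours 5 minutes

Departure in UTC: 8:06 PM − 8:00 = 12:06 PM on Apr 24.
Arrival in UTC: 8:11 AM − 12:00 = 8:11 PM on Apr 25.
Elapsed = 8:11 PM − 12:06 PM (+1 day) = 32 hours 5 minutes.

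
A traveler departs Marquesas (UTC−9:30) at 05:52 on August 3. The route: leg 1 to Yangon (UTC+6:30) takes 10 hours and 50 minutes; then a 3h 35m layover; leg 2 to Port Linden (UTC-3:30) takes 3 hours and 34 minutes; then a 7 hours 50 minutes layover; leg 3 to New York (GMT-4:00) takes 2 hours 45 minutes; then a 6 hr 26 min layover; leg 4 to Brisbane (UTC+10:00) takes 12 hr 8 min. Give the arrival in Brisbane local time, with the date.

00:30 on Aug 6

Convert departure to UTC: 05:52 + 9:30 = 15:22 UTC on Aug 3.
Add 10 hours and 50 minutes leg 1 → 02:12 UTC (Aug 4).
Add 3 hours 35 minutes layover in Yangon → 05:47 UTC.
Add 3 hours and 34 minutes leg 2 → 09:21 UTC.
Add 7 hours and 50 minutes layover in Port Linden → 17:11 UTC.
Add 2 hours and 45 minutes leg 3 → 19:56 UTC.
Add 6 hours and 26 minutes layover in New York → 02:22 UTC (Aug 5).
Add 12 hours and 8 minutes leg 4 → 14:30 UTC.
Brisbane is UTC+10:00, so local arrival = 14:30 + 10:00 = 00:30 on Aug 6.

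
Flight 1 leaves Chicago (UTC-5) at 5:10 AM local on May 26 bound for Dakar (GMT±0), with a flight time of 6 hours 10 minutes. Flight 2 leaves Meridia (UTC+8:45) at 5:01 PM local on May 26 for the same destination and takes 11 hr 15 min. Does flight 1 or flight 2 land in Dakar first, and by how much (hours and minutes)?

the first, by 3 hours 11 minutes

Flight 1 in UTC: 5:10 AM + 5:00 = 10:10 AM on May 26.
+6 hours and 10 minutes → arrive 4:20 PM UTC on May 26.
Flight 2 in UTC: 5:01 PM − 8:45 = 8:16 AM on May 26.
+11 hours and 15 minutes → arrive 7:31 PM UTC on May 26.
Flight 1 lands earlier by 3 hours 11 minutes.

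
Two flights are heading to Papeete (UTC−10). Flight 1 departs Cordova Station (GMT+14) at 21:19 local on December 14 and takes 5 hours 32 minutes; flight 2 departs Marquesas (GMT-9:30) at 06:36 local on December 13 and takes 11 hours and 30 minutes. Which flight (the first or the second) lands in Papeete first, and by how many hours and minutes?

the second, by 9 hours 15 minutes

Flight 1 in UTC: 21:19 − 14:00 = 07:19 on Dec 14.
+5 hours 32 minutes → arrive 12:51 UTC on Dec 14.
Flight 2 in UTC: 06:36 + 9:30 = 16:06 on Dec 13.
+11 hours 30 minutes → arrive 03:36 UTC on Dec 14.
Flight 2 lands earlier by 9 hours 15 minutes.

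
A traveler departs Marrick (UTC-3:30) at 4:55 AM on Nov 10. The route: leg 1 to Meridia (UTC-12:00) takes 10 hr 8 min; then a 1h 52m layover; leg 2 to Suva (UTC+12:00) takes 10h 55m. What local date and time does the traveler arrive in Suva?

7:20 PM on November 11

Convert departure to UTC: 4:55 AM + 3:30 = 8:25 AM UTC on Nov 10.
Add 10 hours 8 minutes leg 1 → 6:33 PM UTC.
Add 1 hour 52 minutes layover in Meridia → 8:25 PM UTC.
Add 10 hours 55 minutes leg 2 → 7:20 AM UTC (Nov 11).
Suva is UTC+12:00, so local arrival = 7:20 AM + 12:00 = 7:20 PM on Nov 11.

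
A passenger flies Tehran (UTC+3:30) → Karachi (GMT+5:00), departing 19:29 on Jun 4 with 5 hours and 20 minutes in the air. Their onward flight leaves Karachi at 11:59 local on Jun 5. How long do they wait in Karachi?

Convert departure to UTC: 19:29 − 3:30 = 15:59 UTC on Jun 4.
Add 5 hours and 20 minutes flight time → 21:19 UTC.
Karachi is UTC+5:00, so local arrival = 21:19 + 5:00 = 02:19 on Jun 5.
Layover = 11:59 − 02:19 = 9 hours 40 minutes.

9 hours 40 minutes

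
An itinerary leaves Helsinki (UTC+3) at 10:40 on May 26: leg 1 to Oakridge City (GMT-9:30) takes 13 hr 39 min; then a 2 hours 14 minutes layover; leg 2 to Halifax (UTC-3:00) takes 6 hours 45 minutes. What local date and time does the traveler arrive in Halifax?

03:18 on May 27

Convert departure to UTC: 10:40 − 3:00 = 07:40 UTC on May 26.
Add 13 hours 39 minutes leg 1 → 21:19 UTC.
Add 2 hours and 14 minutes layover in Oakridge City → 23:33 UTC.
Add 6 hours and 45 minutes leg 2 → 06:18 UTC (May 27).
Halifax is UTC−3:00, so local arrival = 06:18 − 3:00 = 03:18 on May 27.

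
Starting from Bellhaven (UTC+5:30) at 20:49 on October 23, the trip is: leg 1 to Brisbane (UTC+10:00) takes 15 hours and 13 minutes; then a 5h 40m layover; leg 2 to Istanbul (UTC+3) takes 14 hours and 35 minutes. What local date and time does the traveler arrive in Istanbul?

05:47 on October 25

Convert departure to UTC: 20:49 − 5:30 = 15:19 UTC on Oct 23.
Add 15 hours 13 minutes leg 1 → 06:32 UTC (Oct 24).
Add 5 hours and 40 minutes layover in Brisbane → 12:12 UTC.
Add 14 hours and 35 minutes leg 2 → 02:47 UTC (Oct 25).
Istanbul is UTC+3:00, so local arrival = 02:47 + 3:00 = 05:47 on Oct 25.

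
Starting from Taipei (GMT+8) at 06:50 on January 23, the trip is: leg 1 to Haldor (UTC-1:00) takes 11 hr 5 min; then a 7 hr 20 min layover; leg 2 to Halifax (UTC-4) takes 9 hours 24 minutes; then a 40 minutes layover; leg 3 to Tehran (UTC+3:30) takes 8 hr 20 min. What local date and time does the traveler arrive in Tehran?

15:09 on January 24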